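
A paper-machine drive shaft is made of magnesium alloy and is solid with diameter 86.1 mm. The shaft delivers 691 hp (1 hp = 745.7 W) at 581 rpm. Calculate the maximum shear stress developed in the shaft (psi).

9800 psi

ω = 2π·581/60 = 60.84 rad/s, so T = P/ω = 691×745.7 / 60.84 = 8469 N·m.
J = πd⁴/32 = π(0.0861)⁴/32 = 5.395×10^-6 m⁴.
τ_max = T·r/J = 8469 × 0.0430 / 5.395×10^-6 = 6.758×10^7 Pa.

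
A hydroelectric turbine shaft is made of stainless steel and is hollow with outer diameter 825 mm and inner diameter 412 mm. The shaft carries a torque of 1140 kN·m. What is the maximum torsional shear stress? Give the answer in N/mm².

J = π(d_o⁴ − d_i⁴)/32 = π(0.825⁴ − 0.412⁴)/32 = 0.04265 m⁴.
τ_max = T·r/J = 1.140e6 × 0.412 / 0.04265 = 1.103×10^7 Pa.

11.0 N/mm²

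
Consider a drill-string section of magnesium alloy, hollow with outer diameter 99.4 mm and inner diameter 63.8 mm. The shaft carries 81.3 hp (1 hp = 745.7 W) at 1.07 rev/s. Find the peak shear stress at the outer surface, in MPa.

56.3 MPa

ω = 2π·1.07 = 6.723 rad/s, so T = P/ω = 81.3×745.7 / 6.723 = 9018 N·m.
J = π(d_o⁴ − d_i⁴)/32 = π(0.0994⁴ − 0.0638⁴)/32 = 7.957×10^-6 m⁴.
τ_max = T·r/J = 9018 × 0.0497 / 7.957×10^-6 = 5.632×10^7 Pa.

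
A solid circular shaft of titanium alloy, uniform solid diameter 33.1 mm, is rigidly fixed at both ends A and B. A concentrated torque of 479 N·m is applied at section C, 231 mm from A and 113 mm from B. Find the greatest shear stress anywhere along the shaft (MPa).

45.2 MPa

With uniform GJ and both ends fixed, compatibility θ_AC = θ_CB gives T_A·a = T_B·b, together with T_A + T_B = T₀.
T_A = T₀·b/(a+b) = 479.0·113/344.0 = 157.3 N·m; T_B = 321.7 N·m.
τ in each portion: τ_AC = 2.21×10^7 Pa, τ_CB = 4.52×10^7 Pa; maximum is in CB.
τ_max = T_CB·r/J = 321.7·0.0166/1.18×10^-7 = 4.517×10^7 Pa.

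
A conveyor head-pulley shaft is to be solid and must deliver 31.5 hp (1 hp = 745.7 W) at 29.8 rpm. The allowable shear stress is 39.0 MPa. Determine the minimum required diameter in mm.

99.4 mm

ω = 2π·29.8/60 = 3.121 rad/s, so T = P/ω = 31.5×745.7 / 3.121 = 7527 N·m.
For a solid shaft τ_max = 16T/(πd³), so d = (16T/(π τ_allow))^(1/3) = (16·7527/(π·3.90×10^7))^(1/3) = 0.09943 m.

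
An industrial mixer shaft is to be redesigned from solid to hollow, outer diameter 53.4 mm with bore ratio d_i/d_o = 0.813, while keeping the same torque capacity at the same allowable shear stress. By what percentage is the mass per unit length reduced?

50.3 %

Equal τ_max and T ⇒ the solid shaft needs d_s³ = d_o³(1−k⁴), so d_s = 53.4·(1−0.813⁴)^(1/3) = 44.10 mm.
Area ratio A_h/A_s = d_o²(1−k²)/d_s² = (1−k²)/(1−k⁴)^(2/3) = 0.4972.
Mass saving = 1 − 0.4972 = 50.3 %.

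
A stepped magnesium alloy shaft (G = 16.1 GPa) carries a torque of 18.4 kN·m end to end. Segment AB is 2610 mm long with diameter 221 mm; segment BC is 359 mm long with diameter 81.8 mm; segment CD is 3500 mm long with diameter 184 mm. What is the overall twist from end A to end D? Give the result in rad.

0.142 rad

J_AB = π(0.221)⁴/32 = 2.34×10^-4 m⁴; J_BC = π(0.0818)⁴/32 = 4.40×10^-6 m⁴; J_CD = π(0.184)⁴/32 = 1.13×10^-4 m⁴.
θ = (T/G)·Σ L_i/J_i = (18400/16.1×10⁹)·(2.61/2.34×10^-4 + 0.359/4.40×10^-6 + 3.50/1.13×10^-4) = 0.1416 rad.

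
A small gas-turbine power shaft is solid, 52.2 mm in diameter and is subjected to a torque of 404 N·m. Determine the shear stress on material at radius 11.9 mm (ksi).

0.957 ksi

J = πd⁴/32 = π(0.0522)⁴/32 = 7.289×10^-7 m⁴.
Shear stress varies linearly with radius: τ = T·r/J = 404.0 × 0.0119 / 7.289×10^-7 = 6.595×10^6 Pa.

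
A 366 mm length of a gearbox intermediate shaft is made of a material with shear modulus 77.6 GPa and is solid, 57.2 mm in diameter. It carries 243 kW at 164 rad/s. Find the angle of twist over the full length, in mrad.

ω = 164 rad/s, so T = P/ω = 243×10³ / 164.0 = 1482 N·m.
J = πd⁴/32 = π(0.0572)⁴/32 = 1.051×10^-6 m⁴.
θ = T·L/(G·J) = 1482 × 0.366 / (77.6×10⁹ × 1.051×10^-6) = 6.650×10^-3 rad.

6.65 mrad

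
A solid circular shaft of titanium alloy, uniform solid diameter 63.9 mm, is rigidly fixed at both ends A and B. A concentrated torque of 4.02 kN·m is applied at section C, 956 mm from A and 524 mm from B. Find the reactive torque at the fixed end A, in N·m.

With uniform GJ and both ends fixed, compatibility θ_AC = θ_CB gives T_A·a = T_B·b, together with T_A + T_B = T₀.
T_A = T₀·b/(a+b) = 4020·524/1480 = 1423 N·m; T_B = 2597 N·m.

1420 N·m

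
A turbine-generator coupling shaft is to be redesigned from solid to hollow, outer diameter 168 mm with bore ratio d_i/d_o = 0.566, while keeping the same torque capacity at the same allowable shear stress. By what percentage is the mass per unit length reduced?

Equal τ_max and T ⇒ the solid shaft needs d_s³ = d_o³(1−k⁴), so d_s = 168·(1−0.566⁴)^(1/3) = 162.0 mm.
Area ratio A_h/A_s = d_o²(1−k²)/d_s² = (1−k²)/(1−k⁴)^(2/3) = 0.7305.
Mass saving = 1 − 0.7305 = 26.9 %.

26.9 %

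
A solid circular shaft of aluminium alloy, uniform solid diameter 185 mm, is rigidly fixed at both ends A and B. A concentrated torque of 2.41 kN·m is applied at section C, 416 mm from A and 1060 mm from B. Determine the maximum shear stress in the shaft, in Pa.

1.39e6 Pa

With uniform GJ and both ends fixed, compatibility θ_AC = θ_CB gives T_A·a = T_B·b, together with T_A + T_B = T₀.
T_A = T₀·b/(a+b) = 2410·1060/1476 = 1731 N·m; T_B = 679.2 N·m.
τ in each portion: τ_AC = 1.39×10^6 Pa, τ_CB = 5.46×10^5 Pa; maximum is in AC.
τ_max = T_AC·r/J = 1731·0.0925/1.15×10^-4 = 1.392×10^6 Pa.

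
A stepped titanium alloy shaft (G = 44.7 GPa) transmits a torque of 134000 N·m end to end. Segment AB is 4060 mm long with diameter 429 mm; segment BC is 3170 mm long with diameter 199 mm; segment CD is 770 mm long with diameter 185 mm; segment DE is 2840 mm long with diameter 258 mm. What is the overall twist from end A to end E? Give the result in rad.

J_AB = π(0.429)⁴/32 = 3.33×10^-3 m⁴; J_BC = π(0.199)⁴/32 = 1.54×10^-4 m⁴; J_CD = π(0.185)⁴/32 = 1.15×10^-4 m⁴; J_DE = π(0.258)⁴/32 = 4.35×10^-4 m⁴.
θ = (T/G)·Σ L_i/J_i = (134000/44.7×10⁹)·(4.06/3.33×10^-3 + 3.17/1.54×10^-4 + 0.770/1.15×10^-4 + 2.84/4.35×10^-4) = 0.1050 rad.

0.105 rad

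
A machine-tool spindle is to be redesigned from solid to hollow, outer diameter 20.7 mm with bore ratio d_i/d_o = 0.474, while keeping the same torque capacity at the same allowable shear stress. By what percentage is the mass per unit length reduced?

Equal τ_max and T ⇒ the solid shaft needs d_s³ = d_o³(1−k⁴), so d_s = 20.7·(1−0.474⁴)^(1/3) = 20.35 mm.
Area ratio A_h/A_s = d_o²(1−k²)/d_s² = (1−k²)/(1−k⁴)^(2/3) = 0.8026.
Mass saving = 1 − 0.8026 = 19.7 %.

19.7 %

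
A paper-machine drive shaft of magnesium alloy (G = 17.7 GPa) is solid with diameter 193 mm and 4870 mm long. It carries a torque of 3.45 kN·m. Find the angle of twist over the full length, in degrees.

J = πd⁴/32 = π(0.193)⁴/32 = 1.362×10^-4 m⁴.
θ = T·L/(G·J) = 3450 × 4.87 / (17.7×10⁹ × 1.362×10^-4) = 6.969×10^-3 rad.

0.399°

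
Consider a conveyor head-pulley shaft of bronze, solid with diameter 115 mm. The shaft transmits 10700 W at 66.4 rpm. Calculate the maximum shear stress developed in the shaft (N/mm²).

5.15 N/mm²

ω = 2π·66.4/60 = 6.953 rad/s, so T = P/ω = 10700 / 6.953 = 1539 N·m.
J = πd⁴/32 = π(0.115)⁴/32 = 1.717×10^-5 m⁴.
τ_max = T·r/J = 1539 × 0.0575 / 1.717×10^-5 = 5.153×10^6 Pa.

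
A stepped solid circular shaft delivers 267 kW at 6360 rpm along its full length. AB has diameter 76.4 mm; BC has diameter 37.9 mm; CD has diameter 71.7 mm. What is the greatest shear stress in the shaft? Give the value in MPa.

37.5 MPa

ω = 2π·6360/60 = 666.0 rad/s, so T = P/ω = 267×10³ / 666.0 = 400.9 N·m.
Under the same torque, τ_max = 16T/(πd³) is largest where d is smallest — segment BC (d = 37.9 mm).
τ_max = 16·400.9/(π·(0.0379)³) = 3.750×10^7 Pa.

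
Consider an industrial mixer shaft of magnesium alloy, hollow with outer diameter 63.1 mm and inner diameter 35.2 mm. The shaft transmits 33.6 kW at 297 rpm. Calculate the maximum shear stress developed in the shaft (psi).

ω = 2π·297/60 = 31.10 rad/s, so T = P/ω = 33.6×10³ / 31.10 = 1080 N·m.
J = π(d_o⁴ − d_i⁴)/32 = π(0.0631⁴ − 0.0352⁴)/32 = 1.406×10^-6 m⁴.
τ_max = T·r/J = 1080 × 0.0316 / 1.406×10^-6 = 2.425×10^7 Pa.

3520 psi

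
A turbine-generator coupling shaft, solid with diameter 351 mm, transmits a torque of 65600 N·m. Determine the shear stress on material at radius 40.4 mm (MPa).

1.78 MPa

J = πd⁴/32 = π(0.351)⁴/32 = 1.490×10^-3 m⁴.
Shear stress varies linearly with radius: τ = T·r/J = 65600 × 0.0404 / 1.490×10^-3 = 1.779×10^6 Pa.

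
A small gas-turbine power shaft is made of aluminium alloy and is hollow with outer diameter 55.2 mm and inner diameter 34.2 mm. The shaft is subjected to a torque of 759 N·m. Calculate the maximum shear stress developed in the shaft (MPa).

J = π(d_o⁴ − d_i⁴)/32 = π(0.0552⁴ − 0.0342⁴)/32 = 7.772×10^-7 m⁴.
τ_max = T·r/J = 759.0 × 0.0276 / 7.772×10^-7 = 2.695×10^7 Pa.

27.0 MPa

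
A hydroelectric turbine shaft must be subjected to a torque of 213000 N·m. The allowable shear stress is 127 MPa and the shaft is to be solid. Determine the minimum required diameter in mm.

For a solid shaft τ_max = 16T/(πd³), so d = (16T/(π τ_allow))^(1/3) = (16·213000/(π·1.27×10^8))^(1/3) = 0.2044 m.

204 mm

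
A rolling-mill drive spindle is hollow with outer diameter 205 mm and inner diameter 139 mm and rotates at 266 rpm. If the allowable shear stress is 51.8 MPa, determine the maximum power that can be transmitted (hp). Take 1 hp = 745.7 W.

J = π(d_o⁴ − d_i⁴)/32 = π(0.205⁴ − 0.139⁴)/32 = 1.367×10^-4 m⁴.
T_max = τ_allow·J/r = 5.18×10^7 × 1.367×10^-4 / 0.102 = 69100 N·m.
ω = 2π·266/60 = 27.86 rad/s, so P_max = T_max·ω = 1.925×10^6 W.

2580 hp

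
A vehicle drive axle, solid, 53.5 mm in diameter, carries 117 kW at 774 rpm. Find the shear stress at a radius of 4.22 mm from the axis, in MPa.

7.57 MPa

ω = 2π·774/60 = 81.05 rad/s, so T = P/ω = 117×10³ / 81.05 = 1443 N·m.
J = πd⁴/32 = π(0.0535)⁴/32 = 8.043×10^-7 m⁴.
Shear stress varies linearly with radius: τ = T·r/J = 1443 × 0.00422 / 8.043×10^-7 = 7.574×10^6 Pa.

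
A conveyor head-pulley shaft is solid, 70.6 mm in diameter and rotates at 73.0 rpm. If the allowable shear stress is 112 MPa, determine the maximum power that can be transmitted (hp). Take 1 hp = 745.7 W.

J = πd⁴/32 = π(0.0706)⁴/32 = 2.439×10^-6 m⁴.
T_max = τ_allow·J/r = 1.12×10^8 × 2.439×10^-6 / 0.0353 = 7739 N·m.
ω = 2π·73.0/60 = 7.645 rad/s, so P_max = T_max·ω = 5.916×10^4 W.

79.3 hp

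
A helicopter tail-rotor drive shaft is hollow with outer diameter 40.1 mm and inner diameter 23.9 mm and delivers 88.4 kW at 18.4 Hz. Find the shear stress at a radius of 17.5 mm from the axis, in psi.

ω = 2π·18.4 = 115.6 rad/s, so T = P/ω = 88.4×10³ / 115.6 = 764.6 N·m.
J = π(d_o⁴ − d_i⁴)/32 = π(0.0401⁴ − 0.0239⁴)/32 = 2.218×10^-7 m⁴.
Shear stress varies linearly with radius: τ = T·r/J = 764.6 × 0.0175 / 2.218×10^-7 = 6.032×10^7 Pa.

8750 psi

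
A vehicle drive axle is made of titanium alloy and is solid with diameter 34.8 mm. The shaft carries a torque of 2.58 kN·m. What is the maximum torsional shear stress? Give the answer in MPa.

312 MPa

J = πd⁴/32 = π(0.0348)⁴/32 = 1.440×10^-7 m⁴.
τ_max = T·r/J = 2580 × 0.0174 / 1.440×10^-7 = 3.118×10^8 Pa.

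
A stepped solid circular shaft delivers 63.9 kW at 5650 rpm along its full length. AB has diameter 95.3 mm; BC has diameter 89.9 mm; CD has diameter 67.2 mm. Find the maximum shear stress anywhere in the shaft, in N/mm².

1.81 N/mm²

ω = 2π·5650/60 = 591.7 rad/s, so T = P/ω = 63.9×10³ / 591.7 = 108.0 N·m.
Under the same torque, τ_max = 16T/(πd³) is largest where d is smallest — segment CD (d = 67.2 mm).
τ_max = 16·108.0/(π·(0.0672)³) = 1.813×10^6 Pa.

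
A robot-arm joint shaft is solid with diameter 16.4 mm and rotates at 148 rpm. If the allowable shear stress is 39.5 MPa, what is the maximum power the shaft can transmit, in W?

J = πd⁴/32 = π(0.0164)⁴/32 = 7.102×10^-9 m⁴.
T_max = τ_allow·J/r = 3.95×10^7 × 7.102×10^-9 / 0.00820 = 34.21 N·m.
ω = 2π·148/60 = 15.50 rad/s, so P_max = T_max·ω = 530.2 W.

530 W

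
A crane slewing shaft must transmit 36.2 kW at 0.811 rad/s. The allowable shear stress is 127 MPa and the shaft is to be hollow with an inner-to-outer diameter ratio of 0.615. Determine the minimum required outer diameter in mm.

ω = 0.811 rad/s, so T = P/ω = 36.2×10³ / 0.8110 = 44640 N·m.
For a hollow shaft with d_i/d_o = 0.615: τ_max = 16T/(π d_o³ (1−k⁴)), so d_o = [16T/(π τ_allow (1−k⁴))]^(1/3) = [16·44640/(π·1.27×10^8·0.8569)]^(1/3) = 0.1278 m.

128 mm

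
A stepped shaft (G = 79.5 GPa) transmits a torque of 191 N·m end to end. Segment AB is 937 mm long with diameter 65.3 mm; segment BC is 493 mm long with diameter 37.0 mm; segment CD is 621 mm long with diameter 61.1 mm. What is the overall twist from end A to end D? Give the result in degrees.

0.504°

J_AB = π(0.0653)⁴/32 = 1.79×10^-6 m⁴; J_BC = π(0.0370)⁴/32 = 1.84×10^-7 m⁴; J_CD = π(0.0611)⁴/32 = 1.37×10^-6 m⁴.
θ = (T/G)·Σ L_i/J_i = (191.0/79.5×10⁹)·(0.937/1.79×10^-6 + 0.493/1.84×10^-7 + 0.621/1.37×10^-6) = 8.789×10^-3 rad.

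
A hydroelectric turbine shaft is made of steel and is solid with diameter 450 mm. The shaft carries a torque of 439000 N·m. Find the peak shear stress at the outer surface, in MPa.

J = πd⁴/32 = π(0.450)⁴/32 = 4.026×10^-3 m⁴.
τ_max = T·r/J = 439000 × 0.225 / 4.026×10^-3 = 2.454×10^7 Pa.

24.5 MPa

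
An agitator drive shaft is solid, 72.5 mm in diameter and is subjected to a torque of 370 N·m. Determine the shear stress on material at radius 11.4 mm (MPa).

J = πd⁴/32 = π(0.0725)⁴/32 = 2.712×10^-6 m⁴.
Shear stress varies linearly with radius: τ = T·r/J = 370.0 × 0.0114 / 2.712×10^-6 = 1.555×10^6 Pa.

1.56 MPa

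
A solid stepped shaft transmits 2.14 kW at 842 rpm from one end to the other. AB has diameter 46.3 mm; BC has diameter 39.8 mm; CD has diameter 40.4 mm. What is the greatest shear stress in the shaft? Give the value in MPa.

ω = 2π·842/60 = 88.17 rad/s, so T = P/ω = 2.14×10³ / 88.17 = 24.27 N·m.
Under the same torque, τ_max = 16T/(πd³) is largest where d is smallest — segment BC (d = 39.8 mm).
τ_max = 16·24.27/(π·(0.0398)³) = 1.961×10^6 Pa.

1.96 MPa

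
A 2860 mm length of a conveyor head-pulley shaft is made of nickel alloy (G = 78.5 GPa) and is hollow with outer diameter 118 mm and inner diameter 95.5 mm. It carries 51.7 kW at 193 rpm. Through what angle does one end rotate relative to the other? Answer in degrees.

0.491°

ω = 2π·193/60 = 20.21 rad/s, so T = P/ω = 51.7×10³ / 20.21 = 2558 N·m.
J = π(d_o⁴ − d_i⁴)/32 = π(0.118⁴ − 0.0955⁴)/32 = 1.087×10^-5 m⁴.
θ = T·L/(G·J) = 2558 × 2.86 / (78.5×10⁹ × 1.087×10^-5) = 8.575×10^-3 rad.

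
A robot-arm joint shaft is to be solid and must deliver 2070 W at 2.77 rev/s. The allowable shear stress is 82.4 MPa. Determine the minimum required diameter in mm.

19.4 mm

ω = 2π·2.77 = 17.40 rad/s, so T = P/ω = 2070 / 17.40 = 118.9 N·m.
For a solid shaft τ_max = 16T/(πd³), so d = (16T/(π τ_allow))^(1/3) = (16·118.9/(π·8.24×10^7))^(1/3) = 0.01944 m.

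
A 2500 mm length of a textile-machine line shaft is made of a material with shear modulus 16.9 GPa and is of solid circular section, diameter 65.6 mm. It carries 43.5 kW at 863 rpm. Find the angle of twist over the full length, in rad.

ω = 2π·863/60 = 90.37 rad/s, so T = P/ω = 43.5×10³ / 90.37 = 481.3 N·m.
J = πd⁴/32 = π(0.0656)⁴/32 = 1.818×10^-6 m⁴.
θ = T·L/(G·J) = 481.3 × 2.50 / (16.9×10⁹ × 1.818×10^-6) = 0.03916 rad.

0.0392 rad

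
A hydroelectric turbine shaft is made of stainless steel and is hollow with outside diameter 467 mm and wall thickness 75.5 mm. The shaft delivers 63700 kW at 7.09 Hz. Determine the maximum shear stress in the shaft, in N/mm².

ω = 2π·7.09 = 44.55 rad/s, so T = P/ω = 63700×10³ / 44.55 = 1.430e6 N·m.
J = π(d_o⁴ − d_i⁴)/32 = π(0.467⁴ − 0.316⁴)/32 = 3.691×10^-3 m⁴.
τ_max = T·r/J = 1.430e6 × 0.234 / 3.691×10^-3 = 9.047×10^7 Pa.

90.5 N/mm²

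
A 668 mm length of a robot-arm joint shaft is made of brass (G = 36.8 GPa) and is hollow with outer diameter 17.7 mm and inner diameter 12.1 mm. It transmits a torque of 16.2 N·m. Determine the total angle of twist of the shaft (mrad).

J = π(d_o⁴ − d_i⁴)/32 = π(0.0177⁴ − 0.0121⁴)/32 = 7.531×10^-9 m⁴.
θ = T·L/(G·J) = 16.20 × 0.668 / (36.8×10⁹ × 7.531×10^-9) = 0.03904 rad.

39.0 mrad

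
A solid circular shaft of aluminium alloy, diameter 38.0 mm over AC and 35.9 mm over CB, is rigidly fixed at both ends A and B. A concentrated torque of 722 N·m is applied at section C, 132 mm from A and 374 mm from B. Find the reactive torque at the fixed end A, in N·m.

Compatibility: T_A·a/J_AC = T_B·b/J_CB with T_A + T_B = T₀.
J_AC = 2.05×10^-7 m⁴, J_CB = 1.63×10^-7 m⁴, so T_A = T₀·(J_AC/a)/((J_AC/a)+(J_CB/b)) = 563.6 N·m, T_B = 158.4 N·m.

564 N·m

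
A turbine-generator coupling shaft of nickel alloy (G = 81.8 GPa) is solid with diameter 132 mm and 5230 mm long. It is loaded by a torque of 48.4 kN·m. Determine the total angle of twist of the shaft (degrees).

J = πd⁴/32 = π(0.132)⁴/32 = 2.981×10^-5 m⁴.
θ = T·L/(G·J) = 48400 × 5.23 / (81.8×10⁹ × 2.981×10^-5) = 0.1038 rad.

5.95°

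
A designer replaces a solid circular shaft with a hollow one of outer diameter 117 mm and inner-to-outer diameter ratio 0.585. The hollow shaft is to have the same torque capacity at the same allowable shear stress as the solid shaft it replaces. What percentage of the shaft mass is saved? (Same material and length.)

Equal τ_max and T ⇒ the solid shaft needs d_s³ = d_o³(1−k⁴), so d_s = 117·(1−0.585⁴)^(1/3) = 112.2 mm.
Area ratio A_h/A_s = d_o²(1−k²)/d_s² = (1−k²)/(1−k⁴)^(2/3) = 0.7147.
Mass saving = 1 − 0.7147 = 28.5 %.

28.5 %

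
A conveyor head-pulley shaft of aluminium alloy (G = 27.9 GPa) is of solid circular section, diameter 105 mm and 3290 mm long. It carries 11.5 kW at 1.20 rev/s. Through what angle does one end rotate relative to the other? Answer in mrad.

ω = 2π·1.20 = 7.540 rad/s, so T = P/ω = 11.5×10³ / 7.540 = 1525 N·m.
J = πd⁴/32 = π(0.105)⁴/32 = 1.193×10^-5 m⁴.
θ = T·L/(G·J) = 1525 × 3.29 / (27.9×10⁹ × 1.193×10^-5) = 0.01507 rad.

15.1 mrad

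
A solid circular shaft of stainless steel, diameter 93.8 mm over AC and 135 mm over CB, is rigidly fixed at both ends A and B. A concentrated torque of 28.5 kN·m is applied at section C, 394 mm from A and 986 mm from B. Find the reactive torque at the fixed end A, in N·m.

Compatibility: T_A·a/J_AC = T_B·b/J_CB with T_A + T_B = T₀.
J_AC = 7.60×10^-6 m⁴, J_CB = 3.26×10^-5 m⁴, so T_A = T₀·(J_AC/a)/((J_AC/a)+(J_CB/b)) = 10500 N·m, T_B = 18000 N·m.

10500 N·m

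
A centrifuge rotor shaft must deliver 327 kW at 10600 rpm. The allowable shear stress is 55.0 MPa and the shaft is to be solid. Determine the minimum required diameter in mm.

ω = 2π·10600/60 = 1110 rad/s, so T = P/ω = 327×10³ / 1110 = 294.6 N·m.
For a solid shaft τ_max = 16T/(πd³), so d = (16T/(π τ_allow))^(1/3) = (16·294.6/(π·5.50×10^7))^(1/3) = 0.03010 m.

30.1 mm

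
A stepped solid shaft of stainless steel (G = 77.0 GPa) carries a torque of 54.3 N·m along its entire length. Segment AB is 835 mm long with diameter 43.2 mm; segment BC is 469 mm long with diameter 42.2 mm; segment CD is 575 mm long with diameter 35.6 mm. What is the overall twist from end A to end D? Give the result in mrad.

J_AB = π(0.0432)⁴/32 = 3.42×10^-7 m⁴; J_BC = π(0.0422)⁴/32 = 3.11×10^-7 m⁴; J_CD = π(0.0356)⁴/32 = 1.58×10^-7 m⁴.
θ = (T/G)·Σ L_i/J_i = (54.30/77.0×10⁹)·(0.835/3.42×10^-7 + 0.469/3.11×10^-7 + 0.575/1.58×10^-7) = 5.356×10^-3 rad.

5.36 mrad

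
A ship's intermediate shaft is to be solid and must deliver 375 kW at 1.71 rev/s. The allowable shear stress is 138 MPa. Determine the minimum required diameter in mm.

ω = 2π·1.71 = 10.74 rad/s, so T = P/ω = 375×10³ / 10.74 = 34900 N·m.
For a solid shaft τ_max = 16T/(πd³), so d = (16T/(π τ_allow))^(1/3) = (16·34900/(π·1.38×10^8))^(1/3) = 0.1088 m.

109 mm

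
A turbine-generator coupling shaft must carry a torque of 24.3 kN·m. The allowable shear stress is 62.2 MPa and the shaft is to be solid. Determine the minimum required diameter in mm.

For a solid shaft τ_max = 16T/(πd³), so d = (16T/(π τ_allow))^(1/3) = (16·24300/(π·6.22×10^7))^(1/3) = 0.1258 m.

126 mm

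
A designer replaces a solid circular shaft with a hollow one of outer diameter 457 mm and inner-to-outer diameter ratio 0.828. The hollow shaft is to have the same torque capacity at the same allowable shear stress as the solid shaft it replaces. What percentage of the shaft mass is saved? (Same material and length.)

52.0 %

Equal τ_max and T ⇒ the solid shaft needs d_s³ = d_o³(1−k⁴), so d_s = 457·(1−0.828⁴)^(1/3) = 369.8 mm.
Area ratio A_h/A_s = d_o²(1−k²)/d_s² = (1−k²)/(1−k⁴)^(2/3) = 0.4801.
Mass saving = 1 − 0.4801 = 52.0 %.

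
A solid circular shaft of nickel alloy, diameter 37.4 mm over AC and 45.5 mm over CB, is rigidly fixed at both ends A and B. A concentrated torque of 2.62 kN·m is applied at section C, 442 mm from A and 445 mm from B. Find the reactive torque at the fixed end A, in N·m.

Compatibility: T_A·a/J_AC = T_B·b/J_CB with T_A + T_B = T₀.
J_AC = 1.92×10^-7 m⁴, J_CB = 4.21×10^-7 m⁴, so T_A = T₀·(J_AC/a)/((J_AC/a)+(J_CB/b)) = 825.0 N·m, T_B = 1795 N·m.

825 N·m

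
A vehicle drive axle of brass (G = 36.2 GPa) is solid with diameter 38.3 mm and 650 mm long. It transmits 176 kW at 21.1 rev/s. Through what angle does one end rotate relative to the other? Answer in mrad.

113 mrad

ω = 2π·21.1 = 132.6 rad/s, so T = P/ω = 176×10³ / 132.6 = 1328 N·m.
J = πd⁴/32 = π(0.0383)⁴/32 = 2.112×10^-7 m⁴.
θ = T·L/(G·J) = 1328 × 0.650 / (36.2×10⁹ × 2.112×10^-7) = 0.1128 rad.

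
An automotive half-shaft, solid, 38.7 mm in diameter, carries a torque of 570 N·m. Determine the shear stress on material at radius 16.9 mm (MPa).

43.7 MPa

J = πd⁴/32 = π(0.0387)⁴/32 = 2.202×10^-7 m⁴.
Shear stress varies linearly with radius: τ = T·r/J = 570.0 × 0.0169 / 2.202×10^-7 = 4.374×10^7 Pa.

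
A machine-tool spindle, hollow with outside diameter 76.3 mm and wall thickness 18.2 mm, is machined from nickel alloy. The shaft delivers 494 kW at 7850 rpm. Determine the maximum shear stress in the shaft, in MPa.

7.45 MPa

ω = 2π·7850/60 = 822.1 rad/s, so T = P/ω = 494×10³ / 822.1 = 600.9 N·m.
J = π(d_o⁴ − d_i⁴)/32 = π(0.0763⁴ − 0.0399⁴)/32 = 3.079×10^-6 m⁴.
τ_max = T·r/J = 600.9 × 0.0381 / 3.079×10^-6 = 7.447×10^6 Pa.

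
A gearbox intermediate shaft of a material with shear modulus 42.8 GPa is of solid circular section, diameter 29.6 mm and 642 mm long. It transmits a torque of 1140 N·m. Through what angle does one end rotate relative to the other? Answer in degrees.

J = πd⁴/32 = π(0.0296)⁴/32 = 7.536×10^-8 m⁴.
θ = T·L/(G·J) = 1140 × 0.642 / (42.8×10⁹ × 7.536×10^-8) = 0.2269 rad.

13.0°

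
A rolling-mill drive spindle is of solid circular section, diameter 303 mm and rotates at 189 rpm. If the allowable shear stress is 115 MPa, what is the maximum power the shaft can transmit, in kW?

12400 kW

J = πd⁴/32 = π(0.303)⁴/32 = 8.275×10^-4 m⁴.
T_max = τ_allow·J/r = 1.15×10^8 × 8.275×10^-4 / 0.151 = 628100 N·m.
ω = 2π·189/60 = 19.79 rad/s, so P_max = T_max·ω = 1.243×10^7 W.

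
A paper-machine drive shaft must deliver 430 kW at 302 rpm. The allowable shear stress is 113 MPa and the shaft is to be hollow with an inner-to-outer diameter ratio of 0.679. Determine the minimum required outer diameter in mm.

92.0 mm

ω = 2π·302/60 = 31.63 rad/s, so T = P/ω = 430×10³ / 31.63 = 13600 N·m.
For a hollow shaft with d_i/d_o = 0.679: τ_max = 16T/(π d_o³ (1−k⁴)), so d_o = [16T/(π τ_allow (1−k⁴))]^(1/3) = [16·13600/(π·1.13×10^8·0.7874)]^(1/3) = 0.09198 m.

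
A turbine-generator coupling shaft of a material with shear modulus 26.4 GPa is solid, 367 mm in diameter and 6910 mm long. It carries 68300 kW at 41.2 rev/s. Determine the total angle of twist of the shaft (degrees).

2.22°

ω = 2π·41.2 = 258.9 rad/s, so T = P/ω = 68300×10³ / 258.9 = 263800 N·m.
J = πd⁴/32 = π(0.367)⁴/32 = 1.781×10^-3 m⁴.
θ = T·L/(G·J) = 263800 × 6.91 / (26.4×10⁹ × 1.781×10^-3) = 0.03878 rad.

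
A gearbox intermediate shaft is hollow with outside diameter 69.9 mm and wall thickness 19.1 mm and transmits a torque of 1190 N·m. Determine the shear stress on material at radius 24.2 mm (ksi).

J = π(d_o⁴ − d_i⁴)/32 = π(0.0699⁴ − 0.0317⁴)/32 = 2.245×10^-6 m⁴.
Shear stress varies linearly with radius: τ = T·r/J = 1190 × 0.0242 / 2.245×10^-6 = 1.283×10^7 Pa.

1.86 ksi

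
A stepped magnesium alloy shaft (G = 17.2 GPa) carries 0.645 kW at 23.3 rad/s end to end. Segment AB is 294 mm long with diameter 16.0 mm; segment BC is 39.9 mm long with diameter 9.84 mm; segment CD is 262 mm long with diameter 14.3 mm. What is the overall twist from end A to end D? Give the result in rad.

0.246 rad

ω = 23.3 rad/s, so T = P/ω = 0.645×10³ / 23.30 = 27.68 N·m.
J_AB = π(0.0160)⁴/32 = 6.43×10^-9 m⁴; J_BC = π(0.00984)⁴/32 = 9.20×10^-10 m⁴; J_CD = π(0.0143)⁴/32 = 4.11×10^-9 m⁴.
θ = (T/G)·Σ L_i/J_i = (27.68/17.2×10⁹)·(0.294/6.43×10^-9 + 0.0399/9.20×10^-10 + 0.262/4.11×10^-9) = 0.2460 rad.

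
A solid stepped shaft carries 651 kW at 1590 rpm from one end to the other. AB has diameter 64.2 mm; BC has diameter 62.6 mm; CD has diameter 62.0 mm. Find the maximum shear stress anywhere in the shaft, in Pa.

8.36e7 Pa

ω = 2π·1590/60 = 166.5 rad/s, so T = P/ω = 651×10³ / 166.5 = 3910 N·m.
Under the same torque, τ_max = 16T/(πd³) is largest where d is smallest — segment CD (d = 62.0 mm).
τ_max = 16·3910/(π·(0.0620)³) = 8.355×10^7 Pa.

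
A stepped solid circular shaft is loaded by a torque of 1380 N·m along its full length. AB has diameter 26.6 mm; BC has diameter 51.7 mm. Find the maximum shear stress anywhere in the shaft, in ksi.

54.2 ksi

Under the same torque, τ_max = 16T/(πd³) is largest where d is smallest — segment AB (d = 26.6 mm).
τ_max = 16·1380/(π·(0.0266)³) = 3.734×10^8 Pa.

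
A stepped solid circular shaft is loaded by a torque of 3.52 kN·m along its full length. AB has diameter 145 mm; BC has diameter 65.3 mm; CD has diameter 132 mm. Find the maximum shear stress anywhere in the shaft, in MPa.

Under the same torque, τ_max = 16T/(πd³) is largest where d is smallest — segment BC (d = 65.3 mm).
τ_max = 16·3520/(π·(0.0653)³) = 6.438×10^7 Pa.

64.4 MPa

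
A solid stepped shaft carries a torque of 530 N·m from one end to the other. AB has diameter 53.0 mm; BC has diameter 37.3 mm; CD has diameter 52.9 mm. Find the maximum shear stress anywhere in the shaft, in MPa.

52.0 MPa

Under the same torque, τ_max = 16T/(πd³) is largest where d is smallest — segment BC (d = 37.3 mm).
τ_max = 16·530.0/(π·(0.0373)³) = 5.201×10^7 Pa.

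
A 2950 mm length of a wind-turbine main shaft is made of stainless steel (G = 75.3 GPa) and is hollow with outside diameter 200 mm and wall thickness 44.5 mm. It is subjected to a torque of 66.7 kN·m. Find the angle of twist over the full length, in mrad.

J = π(d_o⁴ − d_i⁴)/32 = π(0.200⁴ − 0.111⁴)/32 = 1.422×10^-4 m⁴.
θ = T·L/(G·J) = 66700 × 2.95 / (75.3×10⁹ × 1.422×10^-4) = 0.01838 rad.

18.4 mrad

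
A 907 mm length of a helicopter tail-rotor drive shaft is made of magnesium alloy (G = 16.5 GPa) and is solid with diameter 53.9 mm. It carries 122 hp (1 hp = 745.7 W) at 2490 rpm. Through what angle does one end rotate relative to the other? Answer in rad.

ω = 2π·2490/60 = 260.8 rad/s, so T = P/ω = 122×745.7 / 260.8 = 348.9 N·m.
J = πd⁴/32 = π(0.0539)⁴/32 = 8.286×10^-7 m⁴.
θ = T·L/(G·J) = 348.9 × 0.907 / (16.5×10⁹ × 8.286×10^-7) = 0.02315 rad.

0.0231 rad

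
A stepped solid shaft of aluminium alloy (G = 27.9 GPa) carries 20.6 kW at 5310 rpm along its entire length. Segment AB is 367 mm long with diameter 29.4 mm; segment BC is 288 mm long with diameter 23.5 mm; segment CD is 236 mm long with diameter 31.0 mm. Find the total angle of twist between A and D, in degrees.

1.31°

ω = 2π·5310/60 = 556.1 rad/s, so T = P/ω = 20.6×10³ / 556.1 = 37.05 N·m.
J_AB = π(0.0294)⁴/32 = 7.33×10^-8 m⁴; J_BC = π(0.0235)⁴/32 = 2.99×10^-8 m⁴; J_CD = π(0.0310)⁴/32 = 9.07×10^-8 m⁴.
θ = (T/G)·Σ L_i/J_i = (37.05/27.9×10⁹)·(0.367/7.33×10^-8 + 0.288/2.99×10^-8 + 0.236/9.07×10^-8) = 0.02287 rad.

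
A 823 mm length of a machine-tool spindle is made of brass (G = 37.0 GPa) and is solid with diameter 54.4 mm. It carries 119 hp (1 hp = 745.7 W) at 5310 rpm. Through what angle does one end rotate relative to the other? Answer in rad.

0.00413 rad

ω = 2π·5310/60 = 556.1 rad/s, so T = P/ω = 119×745.7 / 556.1 = 159.6 N·m.
J = πd⁴/32 = π(0.0544)⁴/32 = 8.598×10^-7 m⁴.
θ = T·L/(G·J) = 159.6 × 0.823 / (37.0×10⁹ × 8.598×10^-7) = 4.128×10^-3 rad.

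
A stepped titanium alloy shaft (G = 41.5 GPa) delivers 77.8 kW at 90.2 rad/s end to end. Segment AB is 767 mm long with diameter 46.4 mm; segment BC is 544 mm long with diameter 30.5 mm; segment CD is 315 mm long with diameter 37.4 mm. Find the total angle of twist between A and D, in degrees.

ω = 90.2 rad/s, so T = P/ω = 77.8×10³ / 90.20 = 862.5 N·m.
J_AB = π(0.0464)⁴/32 = 4.55×10^-7 m⁴; J_BC = π(0.0305)⁴/32 = 8.50×10^-8 m⁴; J_CD = π(0.0374)⁴/32 = 1.92×10^-7 m⁴.
θ = (T/G)·Σ L_i/J_i = (862.5/41.5×10⁹)·(0.767/4.55×10^-7 + 0.544/8.50×10^-8 + 0.315/1.92×10^-7) = 0.2022 rad.

11.6°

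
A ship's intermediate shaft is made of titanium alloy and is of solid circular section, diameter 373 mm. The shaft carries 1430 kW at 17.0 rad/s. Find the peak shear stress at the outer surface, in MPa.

8.26 MPa

ω = 17.0 rad/s, so T = P/ω = 1430×10³ / 17.00 = 84120 N·m.
J = πd⁴/32 = π(0.373)⁴/32 = 1.900×10^-3 m⁴.
τ_max = T·r/J = 84120 × 0.186 / 1.900×10^-3 = 8.255×10^6 Pa.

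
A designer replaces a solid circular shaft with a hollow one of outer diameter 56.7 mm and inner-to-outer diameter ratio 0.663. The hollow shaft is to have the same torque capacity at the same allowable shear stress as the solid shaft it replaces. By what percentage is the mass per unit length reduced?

Equal τ_max and T ⇒ the solid shaft needs d_s³ = d_o³(1−k⁴), so d_s = 56.7·(1−0.663⁴)^(1/3) = 52.78 mm.
Area ratio A_h/A_s = d_o²(1−k²)/d_s² = (1−k²)/(1−k⁴)^(2/3) = 0.6467.
Mass saving = 1 − 0.6467 = 35.3 %.

35.3 %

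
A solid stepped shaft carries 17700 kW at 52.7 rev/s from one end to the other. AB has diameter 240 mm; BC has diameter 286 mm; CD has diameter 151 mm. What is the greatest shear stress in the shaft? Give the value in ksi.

11.5 ksi

ω = 2π·52.7 = 331.1 rad/s, so T = P/ω = 17700×10³ / 331.1 = 53450 N·m.
Under the same torque, τ_max = 16T/(πd³) is largest where d is smallest — segment CD (d = 151 mm).
τ_max = 16·53450/(π·(0.151)³) = 7.907×10^7 Pa.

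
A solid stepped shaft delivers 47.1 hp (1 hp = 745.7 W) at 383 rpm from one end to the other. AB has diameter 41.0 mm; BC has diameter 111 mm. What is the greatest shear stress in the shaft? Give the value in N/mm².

64.7 N/mm²

ω = 2π·383/60 = 40.11 rad/s, so T = P/ω = 47.1×745.7 / 40.11 = 875.7 N·m.
Under the same torque, τ_max = 16T/(πd³) is largest where d is smallest — segment AB (d = 41.0 mm).
τ_max = 16·875.7/(π·(0.0410)³) = 6.471×10^7 Pa.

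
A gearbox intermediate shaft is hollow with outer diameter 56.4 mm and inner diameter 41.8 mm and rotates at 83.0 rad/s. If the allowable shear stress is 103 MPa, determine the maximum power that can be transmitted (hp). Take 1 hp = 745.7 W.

282 hp

J = π(d_o⁴ − d_i⁴)/32 = π(0.0564⁴ − 0.0418⁴)/32 = 6.937×10^-7 m⁴.
T_max = τ_allow·J/r = 1.03×10^8 × 6.937×10^-7 / 0.0282 = 2534 N·m.
ω = 83.0 rad/s, so P_max = T_max·ω = 2.103×10^5 W.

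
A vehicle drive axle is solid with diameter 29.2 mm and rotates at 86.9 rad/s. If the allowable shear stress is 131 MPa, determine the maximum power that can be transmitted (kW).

55.7 kW

J = πd⁴/32 = π(0.0292)⁴/32 = 7.137×10^-8 m⁴.
T_max = τ_allow·J/r = 1.31×10^8 × 7.137×10^-8 / 0.0146 = 640.4 N·m.
ω = 86.9 rad/s, so P_max = T_max·ω = 5.565×10^4 W.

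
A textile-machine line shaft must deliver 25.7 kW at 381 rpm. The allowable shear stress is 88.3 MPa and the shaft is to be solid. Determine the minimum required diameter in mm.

ω = 2π·381/60 = 39.90 rad/s, so T = P/ω = 25.7×10³ / 39.90 = 644.1 N·m.
For a solid shaft τ_max = 16T/(πd³), so d = (16T/(π τ_allow))^(1/3) = (16·644.1/(π·8.83×10^7))^(1/3) = 0.03337 m.

33.4 mm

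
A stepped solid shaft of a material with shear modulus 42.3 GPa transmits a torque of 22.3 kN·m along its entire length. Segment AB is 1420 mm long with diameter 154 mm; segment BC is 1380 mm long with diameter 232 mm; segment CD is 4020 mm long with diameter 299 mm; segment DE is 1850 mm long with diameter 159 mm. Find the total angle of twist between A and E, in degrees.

1.97°

J_AB = π(0.154)⁴/32 = 5.52×10^-5 m⁴; J_BC = π(0.232)⁴/32 = 2.84×10^-4 m⁴; J_CD = π(0.299)⁴/32 = 7.85×10^-4 m⁴; J_DE = π(0.159)⁴/32 = 6.27×10^-5 m⁴.
θ = (T/G)·Σ L_i/J_i = (22300/42.3×10⁹)·(1.42/5.52×10^-5 + 1.38/2.84×10^-4 + 4.02/7.85×10^-4 + 1.85/6.27×10^-5) = 0.03436 rad.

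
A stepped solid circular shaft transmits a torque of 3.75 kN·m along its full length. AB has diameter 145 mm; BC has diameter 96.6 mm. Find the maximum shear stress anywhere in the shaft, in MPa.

21.2 MPa

Under the same torque, τ_max = 16T/(πd³) is largest where d is smallest — segment BC (d = 96.6 mm).
τ_max = 16·3750/(π·(0.0966)³) = 2.119×10^7 Pa.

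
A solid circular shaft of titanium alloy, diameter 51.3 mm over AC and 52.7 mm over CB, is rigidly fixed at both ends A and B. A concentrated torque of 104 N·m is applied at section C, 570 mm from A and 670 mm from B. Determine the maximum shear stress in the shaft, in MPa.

2.01 MPa

Compatibility: T_A·a/J_AC = T_B·b/J_CB with T_A + T_B = T₀.
J_AC = 6.80×10^-7 m⁴, J_CB = 7.57×10^-7 m⁴, so T_A = T₀·(J_AC/a)/((J_AC/a)+(J_CB/b)) = 53.40 N·m, T_B = 50.60 N·m.
τ in each portion: τ_AC = 2.01×10^6 Pa, τ_CB = 1.76×10^6 Pa; maximum is in AC.
τ_max = T_AC·r/J = 53.40·0.0256/6.80×10^-7 = 2.015×10^6 Pa.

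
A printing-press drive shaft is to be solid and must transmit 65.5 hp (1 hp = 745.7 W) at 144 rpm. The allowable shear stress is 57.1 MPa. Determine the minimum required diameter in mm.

ω = 2π·144/60 = 15.08 rad/s, so T = P/ω = 65.5×745.7 / 15.08 = 3239 N·m.
For a solid shaft τ_max = 16T/(πd³), so d = (16T/(π τ_allow))^(1/3) = (16·3239/(π·5.71×10^7))^(1/3) = 0.06611 m.

66.1 mm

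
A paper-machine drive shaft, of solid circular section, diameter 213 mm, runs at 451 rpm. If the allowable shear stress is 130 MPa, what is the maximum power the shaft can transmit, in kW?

J = πd⁴/32 = π(0.213)⁴/32 = 2.021×10^-4 m⁴.
T_max = τ_allow·J/r = 1.30×10^8 × 2.021×10^-4 / 0.106 = 246700 N·m.
ω = 2π·451/60 = 47.23 rad/s, so P_max = T_max·ω = 1.165×10^7 W.

11600 kW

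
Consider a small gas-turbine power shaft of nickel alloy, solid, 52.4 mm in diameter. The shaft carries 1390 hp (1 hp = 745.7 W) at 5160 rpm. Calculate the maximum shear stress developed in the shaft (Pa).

6.79e7 Pa

ω = 2π·5160/60 = 540.4 rad/s, so T = P/ω = 1390×745.7 / 540.4 = 1918 N·m.
J = πd⁴/32 = π(0.0524)⁴/32 = 7.402×10^-7 m⁴.
τ_max = T·r/J = 1918 × 0.0262 / 7.402×10^-7 = 6.790×10^7 Pa.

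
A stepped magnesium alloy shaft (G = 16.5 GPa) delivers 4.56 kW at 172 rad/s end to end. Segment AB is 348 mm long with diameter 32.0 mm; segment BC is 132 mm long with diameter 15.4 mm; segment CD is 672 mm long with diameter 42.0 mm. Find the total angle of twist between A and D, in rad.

0.0474 rad

ω = 172 rad/s, so T = P/ω = 4.56×10³ / 172.0 = 26.51 N·m.
J_AB = π(0.0320)⁴/32 = 1.03×10^-7 m⁴; J_BC = π(0.0154)⁴/32 = 5.52×10^-9 m⁴; J_CD = π(0.0420)⁴/32 = 3.05×10^-7 m⁴.
θ = (T/G)·Σ L_i/J_i = (26.51/16.5×10⁹)·(0.348/1.03×10^-7 + 0.132/5.52×10^-9 + 0.672/3.05×10^-7) = 0.04738 rad.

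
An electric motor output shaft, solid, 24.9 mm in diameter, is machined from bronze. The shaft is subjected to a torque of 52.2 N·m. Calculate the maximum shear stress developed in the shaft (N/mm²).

17.2 N/mm²

J = πd⁴/32 = π(0.0249)⁴/32 = 3.774×10^-8 m⁴.
τ_max = T·r/J = 52.20 × 0.0124 / 3.774×10^-8 = 1.722×10^7 Pa.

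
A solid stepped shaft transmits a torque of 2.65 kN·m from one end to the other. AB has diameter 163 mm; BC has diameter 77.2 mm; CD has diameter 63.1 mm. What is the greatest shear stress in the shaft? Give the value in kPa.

53700 kPa

Under the same torque, τ_max = 16T/(πd³) is largest where d is smallest — segment CD (d = 63.1 mm).
τ_max = 16·2650/(π·(0.0631)³) = 5.372×10^7 Pa.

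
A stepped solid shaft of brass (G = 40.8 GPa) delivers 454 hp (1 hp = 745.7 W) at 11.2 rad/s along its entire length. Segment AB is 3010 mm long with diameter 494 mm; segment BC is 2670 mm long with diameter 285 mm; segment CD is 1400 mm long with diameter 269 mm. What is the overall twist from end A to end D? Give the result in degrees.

0.312°

ω = 11.2 rad/s, so T = P/ω = 454×745.7 / 11.20 = 30230 N·m.
J_AB = π(0.494)⁴/32 = 5.85×10^-3 m⁴; J_BC = π(0.285)⁴/32 = 6.48×10^-4 m⁴; J_CD = π(0.269)⁴/32 = 5.14×10^-4 m⁴.
θ = (T/G)·Σ L_i/J_i = (30230/40.8×10⁹)·(3.01/5.85×10^-3 + 2.67/6.48×10^-4 + 1.40/5.14×10^-4) = 5.453×10^-3 rad.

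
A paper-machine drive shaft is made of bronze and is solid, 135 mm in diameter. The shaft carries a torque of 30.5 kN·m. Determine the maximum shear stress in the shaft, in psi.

9160 psi

J = πd⁴/32 = π(0.135)⁴/32 = 3.261×10^-5 m⁴.
τ_max = T·r/J = 30500 × 0.0675 / 3.261×10^-5 = 6.313×10^7 Pa.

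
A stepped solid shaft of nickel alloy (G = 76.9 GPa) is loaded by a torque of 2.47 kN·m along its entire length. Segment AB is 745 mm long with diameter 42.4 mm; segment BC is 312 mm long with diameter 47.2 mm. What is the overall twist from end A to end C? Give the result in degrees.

J_AB = π(0.0424)⁴/32 = 3.17×10^-7 m⁴; J_BC = π(0.0472)⁴/32 = 4.87×10^-7 m⁴.
θ = (T/G)·Σ L_i/J_i = (2470/76.9×10⁹)·(0.745/3.17×10^-7 + 0.312/4.87×10^-7) = 0.09598 rad.

5.50°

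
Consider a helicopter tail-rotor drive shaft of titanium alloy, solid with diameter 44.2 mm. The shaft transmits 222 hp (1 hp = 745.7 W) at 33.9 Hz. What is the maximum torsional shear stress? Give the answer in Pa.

ω = 2π·33.9 = 213.0 rad/s, so T = P/ω = 222×745.7 / 213.0 = 777.2 N·m.
J = πd⁴/32 = π(0.0442)⁴/32 = 3.747×10^-7 m⁴.
τ_max = T·r/J = 777.2 × 0.0221 / 3.747×10^-7 = 4.584×10^7 Pa.

4.58e7 Pa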